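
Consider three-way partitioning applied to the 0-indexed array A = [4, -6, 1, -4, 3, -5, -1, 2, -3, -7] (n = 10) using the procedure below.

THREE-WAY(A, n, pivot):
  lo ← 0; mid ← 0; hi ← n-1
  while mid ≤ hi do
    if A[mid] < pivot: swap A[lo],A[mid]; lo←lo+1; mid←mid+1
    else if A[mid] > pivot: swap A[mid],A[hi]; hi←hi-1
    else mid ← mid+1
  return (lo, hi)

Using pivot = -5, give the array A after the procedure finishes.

pivot = -5; lo=0, mid=0, hi=9
A[mid]=4>-5: swap A[0],A[9]; hi=8 → [-7, -6, 1, -4, 3, -5, -1, 2, -3, 4]
A[mid]=-7<-5: swap A[0],A[0]; lo=1,mid=1 → [-7, -6, 1, -4, 3, -5, -1, 2, -3, 4]
A[mid]=-6<-5: swap A[1],A[1]; lo=2,mid=2 → [-7, -6, 1, -4, 3, -5, -1, 2, -3, 4]
A[mid]=1>-5: swap A[2],A[8]; hi=7 → [-7, -6, -3, -4, 3, -5, -1, 2, 1, 4]
A[mid]=-3>-5: swap A[2],A[7]; hi=6 → [-7, -6, 2, -4, 3, -5, -1, -3, 1, 4]
A[mid]=2>-5: swap A[2],A[6]; hi=5 → [-7, -6, -1, -4, 3, -5, 2, -3, 1, 4]
A[mid]=-1>-5: swap A[2],A[5]; hi=4 → [-7, -6, -5, -4, 3, -1, 2, -3, 1, 4]
A[mid]=-5=-5: mid=3
A[mid]=-4>-5: swap A[3],A[4]; hi=3 → [-7, -6, -5, 3, -4, -1, 2, -3, 1, 4]
A[mid]=3>-5: swap A[3],A[3]; hi=2 → [-7, -6, -5, 3, -4, -1, 2, -3, 1, 4]
end: lo=2, hi=2; A = [-7, -6, -5, 3, -4, -1, 2, -3, 1, 4]

[-7, -6, -5, 3, -4, -1, 2, -3, 1, 4]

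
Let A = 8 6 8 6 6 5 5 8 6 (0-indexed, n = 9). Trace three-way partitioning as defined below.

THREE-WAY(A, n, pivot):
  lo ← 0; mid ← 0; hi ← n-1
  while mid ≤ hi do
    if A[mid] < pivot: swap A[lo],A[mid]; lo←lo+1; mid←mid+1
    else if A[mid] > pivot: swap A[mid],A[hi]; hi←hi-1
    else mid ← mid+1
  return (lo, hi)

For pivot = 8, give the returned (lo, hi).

(6, 8)

pivot = 8; lo=0, mid=0, hi=8
A[mid]=8=8: mid=1
A[mid]=6<8: swap A[0],A[1]; lo=1,mid=2 → 6 8 8 6 6 5 5 8 6
A[mid]=8=8: mid=3
A[mid]=6<8: swap A[1],A[3]; lo=2,mid=4 → 6 6 8 8 6 5 5 8 6
A[mid]=6<8: swap A[2],A[4]; lo=3,mid=5 → 6 6 6 8 8 5 5 8 6
A[mid]=5<8: swap A[3],A[5]; lo=4,mid=6 → 6 6 6 5 8 8 5 8 6
A[mid]=5<8: swap A[4],A[6]; lo=5,mid=7 → 6 6 6 5 5 8 8 8 6
A[mid]=8=8: mid=8
A[mid]=6<8: swap A[5],A[8]; lo=6,mid=9 → 6 6 6 5 5 6 8 8 8
end: lo=6, hi=8; A = 6 6 6 5 5 6 8 8 8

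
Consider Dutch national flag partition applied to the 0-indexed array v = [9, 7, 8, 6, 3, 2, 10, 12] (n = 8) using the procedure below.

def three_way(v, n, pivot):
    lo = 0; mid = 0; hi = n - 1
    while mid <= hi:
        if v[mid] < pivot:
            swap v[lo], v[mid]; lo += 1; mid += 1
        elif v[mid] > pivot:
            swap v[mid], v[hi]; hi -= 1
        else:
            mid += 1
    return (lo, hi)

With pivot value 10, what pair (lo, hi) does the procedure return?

(6, 6)

pivot = 10; lo=0, mid=0, hi=7
v[mid]=9<10: swap v[0],v[0]; lo=1,mid=1 → [9, 7, 8, 6, 3, 2, 10, 12]
v[mid]=7<10: swap v[1],v[1]; lo=2,mid=2 → [9, 7, 8, 6, 3, 2, 10, 12]
v[mid]=8<10: swap v[2],v[2]; lo=3,mid=3 → [9, 7, 8, 6, 3, 2, 10, 12]
v[mid]=6<10: swap v[3],v[3]; lo=4,mid=4 → [9, 7, 8, 6, 3, 2, 10, 12]
v[mid]=3<10: swap v[4],v[4]; lo=5,mid=5 → [9, 7, 8, 6, 3, 2, 10, 12]
v[mid]=2<10: swap v[5],v[5]; lo=6,mid=6 → [9, 7, 8, 6, 3, 2, 10, 12]
v[mid]=10=10: mid=7
v[mid]=12>10: swap v[7],v[7]; hi=6 → [9, 7, 8, 6, 3, 2, 10, 12]
end: lo=6, hi=6; v = [9, 7, 8, 6, 3, 2, 10, 12]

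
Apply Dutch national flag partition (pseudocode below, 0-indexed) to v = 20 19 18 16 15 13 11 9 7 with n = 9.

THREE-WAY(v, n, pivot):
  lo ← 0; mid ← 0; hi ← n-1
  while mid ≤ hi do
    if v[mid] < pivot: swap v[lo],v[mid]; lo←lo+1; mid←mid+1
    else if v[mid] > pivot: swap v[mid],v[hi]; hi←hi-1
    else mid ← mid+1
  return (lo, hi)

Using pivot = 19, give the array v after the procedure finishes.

7 18 16 15 13 11 9 19 20

pivot = 19; lo=0, mid=0, hi=8
v[mid]=20>19: swap v[0],v[8]; hi=7 → 7 19 18 16 15 13 11 9 20
v[mid]=7<19: swap v[0],v[0]; lo=1,mid=1 → 7 19 18 16 15 13 11 9 20
v[mid]=19=19: mid=2
v[mid]=18<19: swap v[1],v[2]; lo=2,mid=3 → 7 18 19 16 15 13 11 9 20
v[mid]=16<19: swap v[2],v[3]; lo=3,mid=4 → 7 18 16 19 15 13 11 9 20
v[mid]=15<19: swap v[3],v[4]; lo=4,mid=5 → 7 18 16 15 19 13 11 9 20
v[mid]=13<19: swap v[4],v[5]; lo=5,mid=6 → 7 18 16 15 13 19 11 9 20
v[mid]=11<19: swap v[5],v[6]; lo=6,mid=7 → 7 18 16 15 13 11 19 9 20
v[mid]=9<19: swap v[6],v[7]; lo=7,mid=8 → 7 18 16 15 13 11 9 19 20
end: lo=7, hi=7; v = 7 18 16 15 13 11 9 19 20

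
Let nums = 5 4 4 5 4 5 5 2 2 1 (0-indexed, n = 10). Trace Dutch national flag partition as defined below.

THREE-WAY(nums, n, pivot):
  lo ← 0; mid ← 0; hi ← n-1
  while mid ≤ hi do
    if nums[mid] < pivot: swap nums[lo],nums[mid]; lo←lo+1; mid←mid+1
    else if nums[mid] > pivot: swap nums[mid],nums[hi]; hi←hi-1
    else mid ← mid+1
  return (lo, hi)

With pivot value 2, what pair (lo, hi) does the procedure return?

pivot = 2; lo=0, mid=0, hi=9
nums[mid]=5>2: swap nums[0],nums[9]; hi=8 → 1 4 4 5 4 5 5 2 2 5
nums[mid]=1<2: swap nums[0],nums[0]; lo=1,mid=1 → 1 4 4 5 4 5 5 2 2 5
nums[mid]=4>2: swap nums[1],nums[8]; hi=7 → 1 2 4 5 4 5 5 2 4 5
nums[mid]=2=2: mid=2
nums[mid]=4>2: swap nums[2],nums[7]; hi=6 → 1 2 2 5 4 5 5 4 4 5
nums[mid]=2=2: mid=3
nums[mid]=5>2: swap nums[3],nums[6]; hi=5 → 1 2 2 5 4 5 5 4 4 5
nums[mid]=5>2: swap nums[3],nums[5]; hi=4 → 1 2 2 5 4 5 5 4 4 5
nums[mid]=5>2: swap nums[3],nums[4]; hi=3 → 1 2 2 4 5 5 5 4 4 5
nums[mid]=4>2: swap nums[3],nums[3]; hi=2 → 1 2 2 4 5 5 5 4 4 5
end: lo=1, hi=2; nums = 1 2 2 4 5 5 5 4 4 5

(1, 2)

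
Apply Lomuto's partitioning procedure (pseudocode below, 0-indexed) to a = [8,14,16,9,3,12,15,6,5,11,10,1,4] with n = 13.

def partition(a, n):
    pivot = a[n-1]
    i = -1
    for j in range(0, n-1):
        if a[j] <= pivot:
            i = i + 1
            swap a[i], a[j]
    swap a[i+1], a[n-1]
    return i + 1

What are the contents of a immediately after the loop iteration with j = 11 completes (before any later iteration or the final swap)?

[3,1,16,9,8,12,15,6,5,11,10,14,4]

pivot=4, i=-1
j=0: 8>4, skip
j=1: 14>4, skip
j=2: 16>4, skip
j=3: 9>4, skip
j=4: 3≤4, i=0, swap(0,4) ⇒ [3,14,16,9,8,12,15,6,5,11,10,1,4]
j=5: 12>4, skip
j=6: 15>4, skip
j=7: 6>4, skip
j=8: 5>4, skip
j=9: 11>4, skip
j=10: 10>4, skip
j=11: 1≤4, i=1, swap(1,11) ⇒ [3,1,16,9,8,12,15,6,5,11,10,14,4]
(after j=11) a = [3,1,16,9,8,12,15,6,5,11,10,14,4]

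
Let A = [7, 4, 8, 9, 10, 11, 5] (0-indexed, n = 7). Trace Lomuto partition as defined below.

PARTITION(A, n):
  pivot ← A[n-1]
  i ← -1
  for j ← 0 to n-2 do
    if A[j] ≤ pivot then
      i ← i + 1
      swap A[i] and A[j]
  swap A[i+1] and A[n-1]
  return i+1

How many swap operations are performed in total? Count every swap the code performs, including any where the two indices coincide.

pivot = A[6] = 5; i = -1
j=0: A[0]=7 > 5 → no swap
j=1: A[1]=4 ≤ 5 → i=0, swap A[0],A[1] → [4, 7, 8, 9, 10, 11, 5]
j=2: A[2]=8 > 5 → no swap
j=3: A[3]=9 > 5 → no swap
j=4: A[4]=10 > 5 → no swap
j=5: A[5]=11 > 5 → no swap
final swap A[1],A[6] → [4, 5, 8, 9, 10, 11, 7]; return 1

2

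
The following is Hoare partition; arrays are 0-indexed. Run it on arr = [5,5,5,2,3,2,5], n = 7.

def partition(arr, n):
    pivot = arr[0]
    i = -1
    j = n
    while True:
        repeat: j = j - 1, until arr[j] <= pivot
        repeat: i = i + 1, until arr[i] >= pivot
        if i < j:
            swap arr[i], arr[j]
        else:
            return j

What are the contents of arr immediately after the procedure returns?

[5,2,3,2,5,5,5]

pivot=5
j stops at 6 (5), i stops at 0 (5); swap ⇒ [5,5,5,2,3,2,5]
j stops at 5 (2), i stops at 1 (5); swap ⇒ [5,2,5,2,3,5,5]
j stops at 4 (3), i stops at 2 (5); swap ⇒ [5,2,3,2,5,5,5]
j stops at 3, i stops at 4; i≥j ⇒ return 3. arr=[5,2,3,2,5,5,5]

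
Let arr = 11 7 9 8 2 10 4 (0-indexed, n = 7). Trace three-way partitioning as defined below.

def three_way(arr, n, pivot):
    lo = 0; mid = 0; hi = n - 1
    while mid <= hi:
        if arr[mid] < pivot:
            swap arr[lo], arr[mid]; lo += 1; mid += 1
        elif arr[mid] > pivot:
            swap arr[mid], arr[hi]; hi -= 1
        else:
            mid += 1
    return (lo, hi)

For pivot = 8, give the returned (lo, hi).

(3, 3)

pivot = 8; lo=0, mid=0, hi=6
arr[mid]=11>8: swap arr[0],arr[6]; hi=5 → 4 7 9 8 2 10 11
arr[mid]=4<8: swap arr[0],arr[0]; lo=1,mid=1 → 4 7 9 8 2 10 11
arr[mid]=7<8: swap arr[1],arr[1]; lo=2,mid=2 → 4 7 9 8 2 10 11
arr[mid]=9>8: swap arr[2],arr[5]; hi=4 → 4 7 10 8 2 9 11
arr[mid]=10>8: swap arr[2],arr[4]; hi=3 → 4 7 2 8 10 9 11
arr[mid]=2<8: swap arr[2],arr[2]; lo=3,mid=3 → 4 7 2 8 10 9 11
arr[mid]=8=8: mid=4
end: lo=3, hi=3; arr = 4 7 2 8 10 9 11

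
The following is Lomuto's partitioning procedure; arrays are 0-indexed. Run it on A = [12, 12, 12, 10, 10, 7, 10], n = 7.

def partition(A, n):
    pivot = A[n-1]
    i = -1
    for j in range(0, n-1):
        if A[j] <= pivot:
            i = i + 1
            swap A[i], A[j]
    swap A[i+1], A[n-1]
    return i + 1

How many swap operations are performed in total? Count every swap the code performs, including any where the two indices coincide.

pivot=10, i=-1
j=0: 12>10, skip
j=1: 12>10, skip
j=2: 12>10, skip
j=3: 10≤10, i=0, swap(0,3) ⇒ [10, 12, 12, 12, 10, 7, 10]
j=4: 10≤10, i=1, swap(1,4) ⇒ [10, 10, 12, 12, 12, 7, 10]
j=5: 7≤10, i=2, swap(2,5) ⇒ [10, 10, 7, 12, 12, 12, 10]
swap(3,6) ⇒ [10, 10, 7, 10, 12, 12, 12]; return 3

4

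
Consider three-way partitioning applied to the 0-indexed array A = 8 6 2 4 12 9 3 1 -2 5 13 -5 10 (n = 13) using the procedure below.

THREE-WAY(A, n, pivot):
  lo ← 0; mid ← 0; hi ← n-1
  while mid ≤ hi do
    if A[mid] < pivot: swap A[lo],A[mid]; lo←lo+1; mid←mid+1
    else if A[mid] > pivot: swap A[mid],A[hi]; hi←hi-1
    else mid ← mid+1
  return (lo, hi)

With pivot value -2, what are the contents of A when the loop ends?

pivot = -2; lo=0, mid=0, hi=12
A[mid]=8>-2: swap A[0],A[12]; hi=11 → 10 6 2 4 12 9 3 1 -2 5 13 -5 8
A[mid]=10>-2: swap A[0],A[11]; hi=10 → -5 6 2 4 12 9 3 1 -2 5 13 10 8
A[mid]=-5<-2: swap A[0],A[0]; lo=1,mid=1 → -5 6 2 4 12 9 3 1 -2 5 13 10 8
A[mid]=6>-2: swap A[1],A[10]; hi=9 → -5 13 2 4 12 9 3 1 -2 5 6 10 8
A[mid]=13>-2: swap A[1],A[9]; hi=8 → -5 5 2 4 12 9 3 1 -2 13 6 10 8
A[mid]=5>-2: swap A[1],A[8]; hi=7 → -5 -2 2 4 12 9 3 1 5 13 6 10 8
A[mid]=-2=-2: mid=2
A[mid]=2>-2: swap A[2],A[7]; hi=6 → -5 -2 1 4 12 9 3 2 5 13 6 10 8
A[mid]=1>-2: swap A[2],A[6]; hi=5 → -5 -2 3 4 12 9 1 2 5 13 6 10 8
A[mid]=3>-2: swap A[2],A[5]; hi=4 → -5 -2 9 4 12 3 1 2 5 13 6 10 8
A[mid]=9>-2: swap A[2],A[4]; hi=3 → -5 -2 12 4 9 3 1 2 5 13 6 10 8
A[mid]=12>-2: swap A[2],A[3]; hi=2 → -5 -2 4 12 9 3 1 2 5 13 6 10 8
A[mid]=4>-2: swap A[2],A[2]; hi=1 → -5 -2 4 12 9 3 1 2 5 13 6 10 8
end: lo=1, hi=1; A = -5 -2 4 12 9 3 1 2 5 13 6 10 8

-5 -2 4 12 9 3 1 2 5 13 6 10 8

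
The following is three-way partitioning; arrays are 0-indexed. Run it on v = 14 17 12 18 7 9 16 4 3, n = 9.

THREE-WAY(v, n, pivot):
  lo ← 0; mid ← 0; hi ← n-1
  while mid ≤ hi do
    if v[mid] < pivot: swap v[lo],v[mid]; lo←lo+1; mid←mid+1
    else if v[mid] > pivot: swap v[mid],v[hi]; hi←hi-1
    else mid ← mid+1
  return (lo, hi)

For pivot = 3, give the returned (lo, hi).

lo=0 mid=0 hi=8
14>3: swap(0,8), hi=7 ⇒ 3 17 12 18 7 9 16 4 14
3=3: mid=1
17>3: swap(1,7), hi=6 ⇒ 3 4 12 18 7 9 16 17 14
4>3: swap(1,6), hi=5 ⇒ 3 16 12 18 7 9 4 17 14
16>3: swap(1,5), hi=4 ⇒ 3 9 12 18 7 16 4 17 14
9>3: swap(1,4), hi=3 ⇒ 3 7 12 18 9 16 4 17 14
7>3: swap(1,3), hi=2 ⇒ 3 18 12 7 9 16 4 17 14
18>3: swap(1,2), hi=1 ⇒ 3 12 18 7 9 16 4 17 14
12>3: swap(1,1), hi=0 ⇒ 3 12 18 7 9 16 4 17 14
done. lo=0 hi=0; v=3 12 18 7 9 16 4 17 14

(0, 0)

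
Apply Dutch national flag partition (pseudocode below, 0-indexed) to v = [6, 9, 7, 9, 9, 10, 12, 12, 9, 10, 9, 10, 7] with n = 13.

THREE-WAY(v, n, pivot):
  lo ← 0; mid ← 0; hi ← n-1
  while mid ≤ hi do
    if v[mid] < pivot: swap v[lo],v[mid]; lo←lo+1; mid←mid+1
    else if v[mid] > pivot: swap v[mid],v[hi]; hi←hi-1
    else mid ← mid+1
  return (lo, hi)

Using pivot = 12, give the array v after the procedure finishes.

lo=0 mid=0 hi=12
6<12: swap(0,0), lo=1 mid=1 ⇒ [6, 9, 7, 9, 9, 10, 12, 12, 9, 10, 9, 10, 7]
9<12: swap(1,1), lo=2 mid=2 ⇒ [6, 9, 7, 9, 9, 10, 12, 12, 9, 10, 9, 10, 7]
7<12: swap(2,2), lo=3 mid=3 ⇒ [6, 9, 7, 9, 9, 10, 12, 12, 9, 10, 9, 10, 7]
9<12: swap(3,3), lo=4 mid=4 ⇒ [6, 9, 7, 9, 9, 10, 12, 12, 9, 10, 9, 10, 7]
9<12: swap(4,4), lo=5 mid=5 ⇒ [6, 9, 7, 9, 9, 10, 12, 12, 9, 10, 9, 10, 7]
10<12: swap(5,5), lo=6 mid=6 ⇒ [6, 9, 7, 9, 9, 10, 12, 12, 9, 10, 9, 10, 7]
12=12: mid=7
12=12: mid=8
9<12: swap(6,8), lo=7 mid=9 ⇒ [6, 9, 7, 9, 9, 10, 9, 12, 12, 10, 9, 10, 7]
10<12: swap(7,9), lo=8 mid=10 ⇒ [6, 9, 7, 9, 9, 10, 9, 10, 12, 12, 9, 10, 7]
9<12: swap(8,10), lo=9 mid=11 ⇒ [6, 9, 7, 9, 9, 10, 9, 10, 9, 12, 12, 10, 7]
10<12: swap(9,11), lo=10 mid=12 ⇒ [6, 9, 7, 9, 9, 10, 9, 10, 9, 10, 12, 12, 7]
7<12: swap(10,12), lo=11 mid=13 ⇒ [6, 9, 7, 9, 9, 10, 9, 10, 9, 10, 7, 12, 12]
done. lo=11 hi=12; v=[6, 9, 7, 9, 9, 10, 9, 10, 9, 10, 7, 12, 12]

[6, 9, 7, 9, 9, 10, 9, 10, 9, 10, 7, 12, 12]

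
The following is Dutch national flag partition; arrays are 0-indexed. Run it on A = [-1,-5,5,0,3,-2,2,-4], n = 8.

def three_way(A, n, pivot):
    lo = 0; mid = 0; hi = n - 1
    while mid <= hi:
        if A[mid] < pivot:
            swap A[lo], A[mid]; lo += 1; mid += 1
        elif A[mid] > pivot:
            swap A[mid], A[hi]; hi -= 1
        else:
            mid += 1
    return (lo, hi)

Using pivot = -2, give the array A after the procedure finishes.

[-4,-5,-2,3,0,2,5,-1]

lo=0 mid=0 hi=7
-1>-2: swap(0,7), hi=6 ⇒ [-4,-5,5,0,3,-2,2,-1]
-4<-2: swap(0,0), lo=1 mid=1 ⇒ [-4,-5,5,0,3,-2,2,-1]
-5<-2: swap(1,1), lo=2 mid=2 ⇒ [-4,-5,5,0,3,-2,2,-1]
5>-2: swap(2,6), hi=5 ⇒ [-4,-5,2,0,3,-2,5,-1]
2>-2: swap(2,5), hi=4 ⇒ [-4,-5,-2,0,3,2,5,-1]
-2=-2: mid=3
0>-2: swap(3,4), hi=3 ⇒ [-4,-5,-2,3,0,2,5,-1]
3>-2: swap(3,3), hi=2 ⇒ [-4,-5,-2,3,0,2,5,-1]
done. lo=2 hi=2; A=[-4,-5,-2,3,0,2,5,-1]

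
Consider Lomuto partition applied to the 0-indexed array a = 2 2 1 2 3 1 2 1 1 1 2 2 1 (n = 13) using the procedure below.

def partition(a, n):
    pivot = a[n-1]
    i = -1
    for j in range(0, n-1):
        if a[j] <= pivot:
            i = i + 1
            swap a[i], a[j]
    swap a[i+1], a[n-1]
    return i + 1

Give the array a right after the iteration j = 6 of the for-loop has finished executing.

pivot = a[12] = 1; i = -1
j=0: a[0]=2 > 1 → no swap
j=1: a[1]=2 > 1 → no swap
j=2: a[2]=1 ≤ 1 → i=0, swap a[0],a[2] → 1 2 2 2 3 1 2 1 1 1 2 2 1
j=3: a[3]=2 > 1 → no swap
j=4: a[4]=3 > 1 → no swap
j=5: a[5]=1 ≤ 1 → i=1, swap a[1],a[5] → 1 1 2 2 3 2 2 1 1 1 2 2 1
j=6: a[6]=2 > 1 → no swap
(after j=6) a = 1 1 2 2 3 2 2 1 1 1 2 2 1

1 1 2 2 3 2 2 1 1 1 2 2 1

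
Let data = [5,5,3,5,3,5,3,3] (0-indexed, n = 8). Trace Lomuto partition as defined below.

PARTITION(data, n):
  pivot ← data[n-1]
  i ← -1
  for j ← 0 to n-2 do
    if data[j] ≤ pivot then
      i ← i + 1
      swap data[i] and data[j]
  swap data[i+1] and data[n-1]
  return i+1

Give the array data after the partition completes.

pivot=3, i=-1
j=0: 5>3, skip
j=1: 5>3, skip
j=2: 3≤3, i=0, swap(0,2) ⇒ [3,5,5,5,3,5,3,3]
j=3: 5>3, skip
j=4: 3≤3, i=1, swap(1,4) ⇒ [3,3,5,5,5,5,3,3]
j=5: 5>3, skip
j=6: 3≤3, i=2, swap(2,6) ⇒ [3,3,3,5,5,5,5,3]
swap(3,7) ⇒ [3,3,3,3,5,5,5,5]; return 3

[3,3,3,3,5,5,5,5]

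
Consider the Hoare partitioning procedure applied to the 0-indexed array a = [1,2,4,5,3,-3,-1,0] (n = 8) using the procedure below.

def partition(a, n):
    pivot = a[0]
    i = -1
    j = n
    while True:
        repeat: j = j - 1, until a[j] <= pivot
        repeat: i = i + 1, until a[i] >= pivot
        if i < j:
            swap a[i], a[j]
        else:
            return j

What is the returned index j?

pivot=1
j stops at 7 (0), i stops at 0 (1); swap ⇒ [0,2,4,5,3,-3,-1,1]
j stops at 6 (-1), i stops at 1 (2); swap ⇒ [0,-1,4,5,3,-3,2,1]
j stops at 5 (-3), i stops at 2 (4); swap ⇒ [0,-1,-3,5,3,4,2,1]
j stops at 2, i stops at 3; i≥j ⇒ return 2. a=[0,-1,-3,5,3,4,2,1]

2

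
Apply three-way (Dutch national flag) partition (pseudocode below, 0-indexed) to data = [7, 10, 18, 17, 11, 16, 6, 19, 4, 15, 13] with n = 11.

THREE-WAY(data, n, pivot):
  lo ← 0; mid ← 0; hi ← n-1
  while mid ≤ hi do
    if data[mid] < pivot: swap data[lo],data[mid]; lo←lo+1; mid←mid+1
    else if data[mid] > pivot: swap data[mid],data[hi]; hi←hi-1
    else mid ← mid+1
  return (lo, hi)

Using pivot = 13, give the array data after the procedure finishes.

lo=0 mid=0 hi=10
7<13: swap(0,0), lo=1 mid=1 ⇒ [7, 10, 18, 17, 11, 16, 6, 19, 4, 15, 13]
10<13: swap(1,1), lo=2 mid=2 ⇒ [7, 10, 18, 17, 11, 16, 6, 19, 4, 15, 13]
18>13: swap(2,10), hi=9 ⇒ [7, 10, 13, 17, 11, 16, 6, 19, 4, 15, 18]
13=13: mid=3
17>13: swap(3,9), hi=8 ⇒ [7, 10, 13, 15, 11, 16, 6, 19, 4, 17, 18]
15>13: swap(3,8), hi=7 ⇒ [7, 10, 13, 4, 11, 16, 6, 19, 15, 17, 18]
4<13: swap(2,3), lo=3 mid=4 ⇒ [7, 10, 4, 13, 11, 16, 6, 19, 15, 17, 18]
11<13: swap(3,4), lo=4 mid=5 ⇒ [7, 10, 4, 11, 13, 16, 6, 19, 15, 17, 18]
16>13: swap(5,7), hi=6 ⇒ [7, 10, 4, 11, 13, 19, 6, 16, 15, 17, 18]
19>13: swap(5,6), hi=5 ⇒ [7, 10, 4, 11, 13, 6, 19, 16, 15, 17, 18]
6<13: swap(4,5), lo=5 mid=6 ⇒ [7, 10, 4, 11, 6, 13, 19, 16, 15, 17, 18]
done. lo=5 hi=5; data=[7, 10, 4, 11, 6, 13, 19, 16, 15, 17, 18]

[7, 10, 4, 11, 6, 13, 19, 16, 15, 17, 18]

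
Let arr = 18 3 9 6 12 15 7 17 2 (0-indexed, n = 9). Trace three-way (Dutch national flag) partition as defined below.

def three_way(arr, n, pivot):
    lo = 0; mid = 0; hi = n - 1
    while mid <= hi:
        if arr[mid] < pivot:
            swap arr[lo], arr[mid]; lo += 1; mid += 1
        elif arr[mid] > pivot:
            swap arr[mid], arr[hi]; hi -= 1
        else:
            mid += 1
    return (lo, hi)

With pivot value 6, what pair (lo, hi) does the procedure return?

pivot = 6; lo=0, mid=0, hi=8
arr[mid]=18>6: swap arr[0],arr[8]; hi=7 → 2 3 9 6 12 15 7 17 18
arr[mid]=2<6: swap arr[0],arr[0]; lo=1,mid=1 → 2 3 9 6 12 15 7 17 18
arr[mid]=3<6: swap arr[1],arr[1]; lo=2,mid=2 → 2 3 9 6 12 15 7 17 18
arr[mid]=9>6: swap arr[2],arr[7]; hi=6 → 2 3 17 6 12 15 7 9 18
arr[mid]=17>6: swap arr[2],arr[6]; hi=5 → 2 3 7 6 12 15 17 9 18
arr[mid]=7>6: swap arr[2],arr[5]; hi=4 → 2 3 15 6 12 7 17 9 18
arr[mid]=15>6: swap arr[2],arr[4]; hi=3 → 2 3 12 6 15 7 17 9 18
arr[mid]=12>6: swap arr[2],arr[3]; hi=2 → 2 3 6 12 15 7 17 9 18
arr[mid]=6=6: mid=3
end: lo=2, hi=2; arr = 2 3 6 12 15 7 17 9 18

(2, 2)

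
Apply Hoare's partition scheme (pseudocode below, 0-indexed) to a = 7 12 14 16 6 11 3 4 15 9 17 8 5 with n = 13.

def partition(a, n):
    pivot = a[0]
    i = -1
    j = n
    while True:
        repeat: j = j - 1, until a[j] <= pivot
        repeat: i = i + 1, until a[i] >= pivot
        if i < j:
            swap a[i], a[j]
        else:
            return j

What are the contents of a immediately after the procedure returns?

pivot=7
j stops at 12 (5), i stops at 0 (7); swap ⇒ 5 12 14 16 6 11 3 4 15 9 17 8 7
j stops at 7 (4), i stops at 1 (12); swap ⇒ 5 4 14 16 6 11 3 12 15 9 17 8 7
j stops at 6 (3), i stops at 2 (14); swap ⇒ 5 4 3 16 6 11 14 12 15 9 17 8 7
j stops at 4 (6), i stops at 3 (16); swap ⇒ 5 4 3 6 16 11 14 12 15 9 17 8 7
j stops at 3, i stops at 4; i≥j ⇒ return 3. a=5 4 3 6 16 11 14 12 15 9 17 8 7

5 4 3 6 16 11 14 12 15 9 17 8 7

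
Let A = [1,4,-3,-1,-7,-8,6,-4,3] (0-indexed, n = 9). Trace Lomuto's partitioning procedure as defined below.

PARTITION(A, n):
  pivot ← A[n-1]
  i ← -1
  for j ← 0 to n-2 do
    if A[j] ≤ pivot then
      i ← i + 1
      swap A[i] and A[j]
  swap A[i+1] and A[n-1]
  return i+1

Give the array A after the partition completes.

pivot = A[8] = 3; i = -1
j=0: A[0]=1 ≤ 3 → i=0, swap A[0],A[0] (no change) → [1,4,-3,-1,-7,-8,6,-4,3]
j=1: A[1]=4 > 3 → no swap
j=2: A[2]=-3 ≤ 3 → i=1, swap A[1],A[2] → [1,-3,4,-1,-7,-8,6,-4,3]
j=3: A[3]=-1 ≤ 3 → i=2, swap A[2],A[3] → [1,-3,-1,4,-7,-8,6,-4,3]
j=4: A[4]=-7 ≤ 3 → i=3, swap A[3],A[4] → [1,-3,-1,-7,4,-8,6,-4,3]
j=5: A[5]=-8 ≤ 3 → i=4, swap A[4],A[5] → [1,-3,-1,-7,-8,4,6,-4,3]
j=6: A[6]=6 > 3 → no swap
j=7: A[7]=-4 ≤ 3 → i=5, swap A[5],A[7] → [1,-3,-1,-7,-8,-4,6,4,3]
final swap A[6],A[8] → [1,-3,-1,-7,-8,-4,3,4,6]; return 6

[1,-3,-1,-7,-8,-4,3,4,6]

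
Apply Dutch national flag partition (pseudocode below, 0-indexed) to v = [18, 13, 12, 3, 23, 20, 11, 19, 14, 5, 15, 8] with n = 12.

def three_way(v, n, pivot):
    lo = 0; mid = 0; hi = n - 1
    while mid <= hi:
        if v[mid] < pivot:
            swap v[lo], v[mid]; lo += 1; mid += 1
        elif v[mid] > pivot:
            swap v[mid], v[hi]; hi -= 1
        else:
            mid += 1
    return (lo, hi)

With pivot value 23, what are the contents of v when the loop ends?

[18, 13, 12, 3, 20, 11, 19, 14, 5, 15, 8, 23]

pivot = 23; lo=0, mid=0, hi=11
v[mid]=18<23: swap v[0],v[0]; lo=1,mid=1 → [18, 13, 12, 3, 23, 20, 11, 19, 14, 5, 15, 8]
v[mid]=13<23: swap v[1],v[1]; lo=2,mid=2 → [18, 13, 12, 3, 23, 20, 11, 19, 14, 5, 15, 8]
v[mid]=12<23: swap v[2],v[2]; lo=3,mid=3 → [18, 13, 12, 3, 23, 20, 11, 19, 14, 5, 15, 8]
v[mid]=3<23: swap v[3],v[3]; lo=4,mid=4 → [18, 13, 12, 3, 23, 20, 11, 19, 14, 5, 15, 8]
v[mid]=23=23: mid=5
v[mid]=20<23: swap v[4],v[5]; lo=5,mid=6 → [18, 13, 12, 3, 20, 23, 11, 19, 14, 5, 15, 8]
v[mid]=11<23: swap v[5],v[6]; lo=6,mid=7 → [18, 13, 12, 3, 20, 11, 23, 19, 14, 5, 15, 8]
v[mid]=19<23: swap v[6],v[7]; lo=7,mid=8 → [18, 13, 12, 3, 20, 11, 19, 23, 14, 5, 15, 8]
v[mid]=14<23: swap v[7],v[8]; lo=8,mid=9 → [18, 13, 12, 3, 20, 11, 19, 14, 23, 5, 15, 8]
v[mid]=5<23: swap v[8],v[9]; lo=9,mid=10 → [18, 13, 12, 3, 20, 11, 19, 14, 5, 23, 15, 8]
v[mid]=15<23: swap v[9],v[10]; lo=10,mid=11 → [18, 13, 12, 3, 20, 11, 19, 14, 5, 15, 23, 8]
v[mid]=8<23: swap v[10],v[11]; lo=11,mid=12 → [18, 13, 12, 3, 20, 11, 19, 14, 5, 15, 8, 23]
end: lo=11, hi=11; v = [18, 13, 12, 3, 20, 11, 19, 14, 5, 15, 8, 23]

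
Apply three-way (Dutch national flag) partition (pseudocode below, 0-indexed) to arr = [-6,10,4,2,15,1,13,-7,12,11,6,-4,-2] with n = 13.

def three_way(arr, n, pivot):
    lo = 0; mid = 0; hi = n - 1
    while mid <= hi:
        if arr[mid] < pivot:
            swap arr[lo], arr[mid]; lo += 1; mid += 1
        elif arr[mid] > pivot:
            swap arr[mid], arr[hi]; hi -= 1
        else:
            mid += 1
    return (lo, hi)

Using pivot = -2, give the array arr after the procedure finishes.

pivot = -2; lo=0, mid=0, hi=12
arr[mid]=-6<-2: swap arr[0],arr[0]; lo=1,mid=1 → [-6,10,4,2,15,1,13,-7,12,11,6,-4,-2]
arr[mid]=10>-2: swap arr[1],arr[12]; hi=11 → [-6,-2,4,2,15,1,13,-7,12,11,6,-4,10]
arr[mid]=-2=-2: mid=2
arr[mid]=4>-2: swap arr[2],arr[11]; hi=10 → [-6,-2,-4,2,15,1,13,-7,12,11,6,4,10]
arr[mid]=-4<-2: swap arr[1],arr[2]; lo=2,mid=3 → [-6,-4,-2,2,15,1,13,-7,12,11,6,4,10]
arr[mid]=2>-2: swap arr[3],arr[10]; hi=9 → [-6,-4,-2,6,15,1,13,-7,12,11,2,4,10]
arr[mid]=6>-2: swap arr[3],arr[9]; hi=8 → [-6,-4,-2,11,15,1,13,-7,12,6,2,4,10]
arr[mid]=11>-2: swap arr[3],arr[8]; hi=7 → [-6,-4,-2,12,15,1,13,-7,11,6,2,4,10]
arr[mid]=12>-2: swap arr[3],arr[7]; hi=6 → [-6,-4,-2,-7,15,1,13,12,11,6,2,4,10]
arr[mid]=-7<-2: swap arr[2],arr[3]; lo=3,mid=4 → [-6,-4,-7,-2,15,1,13,12,11,6,2,4,10]
arr[mid]=15>-2: swap arr[4],arr[6]; hi=5 → [-6,-4,-7,-2,13,1,15,12,11,6,2,4,10]
arr[mid]=13>-2: swap arr[4],arr[5]; hi=4 → [-6,-4,-7,-2,1,13,15,12,11,6,2,4,10]
arr[mid]=1>-2: swap arr[4],arr[4]; hi=3 → [-6,-4,-7,-2,1,13,15,12,11,6,2,4,10]
end: lo=3, hi=3; arr = [-6,-4,-7,-2,1,13,15,12,11,6,2,4,10]

[-6,-4,-7,-2,1,13,15,12,11,6,2,4,10]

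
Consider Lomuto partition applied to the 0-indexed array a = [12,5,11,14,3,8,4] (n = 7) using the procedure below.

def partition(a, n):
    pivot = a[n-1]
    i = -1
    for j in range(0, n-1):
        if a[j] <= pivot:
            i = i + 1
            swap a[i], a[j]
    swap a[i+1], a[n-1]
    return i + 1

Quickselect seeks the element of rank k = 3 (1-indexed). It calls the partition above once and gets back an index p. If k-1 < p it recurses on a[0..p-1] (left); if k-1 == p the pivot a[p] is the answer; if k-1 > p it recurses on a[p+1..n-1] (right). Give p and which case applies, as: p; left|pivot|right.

pivot = a[6] = 4; i = -1
j=0: a[0]=12 > 4 → no swap
j=1: a[1]=5 > 4 → no swap
j=2: a[2]=11 > 4 → no swap
j=3: a[3]=14 > 4 → no swap
j=4: a[4]=3 ≤ 4 → i=0, swap a[0],a[4] → [3,5,11,14,12,8,4]
j=5: a[5]=8 > 4 → no swap
final swap a[1],a[6] → [3,4,11,14,12,8,5]; return 1
p = 1; k-1 = 2 > 1 ⇒ right

1; right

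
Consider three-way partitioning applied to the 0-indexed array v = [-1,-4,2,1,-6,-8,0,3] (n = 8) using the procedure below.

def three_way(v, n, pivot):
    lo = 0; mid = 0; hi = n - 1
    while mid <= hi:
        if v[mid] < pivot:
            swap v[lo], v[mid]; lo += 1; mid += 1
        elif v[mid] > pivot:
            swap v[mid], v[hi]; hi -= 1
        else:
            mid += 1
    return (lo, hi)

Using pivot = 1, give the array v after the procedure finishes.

pivot = 1; lo=0, mid=0, hi=7
v[mid]=-1<1: swap v[0],v[0]; lo=1,mid=1 → [-1,-4,2,1,-6,-8,0,3]
v[mid]=-4<1: swap v[1],v[1]; lo=2,mid=2 → [-1,-4,2,1,-6,-8,0,3]
v[mid]=2>1: swap v[2],v[7]; hi=6 → [-1,-4,3,1,-6,-8,0,2]
v[mid]=3>1: swap v[2],v[6]; hi=5 → [-1,-4,0,1,-6,-8,3,2]
v[mid]=0<1: swap v[2],v[2]; lo=3,mid=3 → [-1,-4,0,1,-6,-8,3,2]
v[mid]=1=1: mid=4
v[mid]=-6<1: swap v[3],v[4]; lo=4,mid=5 → [-1,-4,0,-6,1,-8,3,2]
v[mid]=-8<1: swap v[4],v[5]; lo=5,mid=6 → [-1,-4,0,-6,-8,1,3,2]
end: lo=5, hi=5; v = [-1,-4,0,-6,-8,1,3,2]

[-1,-4,0,-6,-8,1,3,2]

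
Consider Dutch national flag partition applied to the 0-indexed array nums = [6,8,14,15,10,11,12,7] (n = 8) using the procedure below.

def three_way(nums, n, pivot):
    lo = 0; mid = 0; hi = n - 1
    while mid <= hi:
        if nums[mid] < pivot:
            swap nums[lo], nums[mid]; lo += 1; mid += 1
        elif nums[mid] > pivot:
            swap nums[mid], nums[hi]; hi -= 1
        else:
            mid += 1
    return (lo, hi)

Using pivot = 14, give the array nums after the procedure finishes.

[6,8,7,10,11,12,14,15]

lo=0 mid=0 hi=7
6<14: swap(0,0), lo=1 mid=1 ⇒ [6,8,14,15,10,11,12,7]
8<14: swap(1,1), lo=2 mid=2 ⇒ [6,8,14,15,10,11,12,7]
14=14: mid=3
15>14: swap(3,7), hi=6 ⇒ [6,8,14,7,10,11,12,15]
7<14: swap(2,3), lo=3 mid=4 ⇒ [6,8,7,14,10,11,12,15]
10<14: swap(3,4), lo=4 mid=5 ⇒ [6,8,7,10,14,11,12,15]
11<14: swap(4,5), lo=5 mid=6 ⇒ [6,8,7,10,11,14,12,15]
12<14: swap(5,6), lo=6 mid=7 ⇒ [6,8,7,10,11,12,14,15]
done. lo=6 hi=6; nums=[6,8,7,10,11,12,14,15]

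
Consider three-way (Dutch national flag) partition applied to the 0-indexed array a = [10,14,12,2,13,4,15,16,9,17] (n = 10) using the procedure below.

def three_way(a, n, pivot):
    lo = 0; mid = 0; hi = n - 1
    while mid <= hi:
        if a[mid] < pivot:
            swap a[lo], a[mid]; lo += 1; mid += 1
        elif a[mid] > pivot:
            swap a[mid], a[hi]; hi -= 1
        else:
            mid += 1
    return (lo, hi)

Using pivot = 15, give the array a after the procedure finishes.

[10,14,12,2,13,4,9,15,17,16]

pivot = 15; lo=0, mid=0, hi=9
a[mid]=10<15: swap a[0],a[0]; lo=1,mid=1 → [10,14,12,2,13,4,15,16,9,17]
a[mid]=14<15: swap a[1],a[1]; lo=2,mid=2 → [10,14,12,2,13,4,15,16,9,17]
a[mid]=12<15: swap a[2],a[2]; lo=3,mid=3 → [10,14,12,2,13,4,15,16,9,17]
a[mid]=2<15: swap a[3],a[3]; lo=4,mid=4 → [10,14,12,2,13,4,15,16,9,17]
a[mid]=13<15: swap a[4],a[4]; lo=5,mid=5 → [10,14,12,2,13,4,15,16,9,17]
a[mid]=4<15: swap a[5],a[5]; lo=6,mid=6 → [10,14,12,2,13,4,15,16,9,17]
a[mid]=15=15: mid=7
a[mid]=16>15: swap a[7],a[9]; hi=8 → [10,14,12,2,13,4,15,17,9,16]
a[mid]=17>15: swap a[7],a[8]; hi=7 → [10,14,12,2,13,4,15,9,17,16]
a[mid]=9<15: swap a[6],a[7]; lo=7,mid=8 → [10,14,12,2,13,4,9,15,17,16]
end: lo=7, hi=7; a = [10,14,12,2,13,4,9,15,17,16]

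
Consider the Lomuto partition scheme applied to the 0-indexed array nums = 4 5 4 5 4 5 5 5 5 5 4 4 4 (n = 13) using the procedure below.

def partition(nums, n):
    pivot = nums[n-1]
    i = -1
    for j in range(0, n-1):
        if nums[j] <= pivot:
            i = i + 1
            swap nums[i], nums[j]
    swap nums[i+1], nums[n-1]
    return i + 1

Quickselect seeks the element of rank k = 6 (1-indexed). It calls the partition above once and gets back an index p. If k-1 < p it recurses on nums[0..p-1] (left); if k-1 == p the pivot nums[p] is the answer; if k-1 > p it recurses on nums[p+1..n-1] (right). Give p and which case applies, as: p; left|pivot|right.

5; pivot

pivot=4, i=-1
j=0: 4≤4, i=0, swap(0,0) ⇒ 4 5 4 5 4 5 5 5 5 5 4 4 4
j=1: 5>4, skip
j=2: 4≤4, i=1, swap(1,2) ⇒ 4 4 5 5 4 5 5 5 5 5 4 4 4
j=3: 5>4, skip
j=4: 4≤4, i=2, swap(2,4) ⇒ 4 4 4 5 5 5 5 5 5 5 4 4 4
j=5: 5>4, skip
j=6: 5>4, skip
j=7: 5>4, skip
j=8: 5>4, skip
j=9: 5>4, skip
j=10: 4≤4, i=3, swap(3,10) ⇒ 4 4 4 4 5 5 5 5 5 5 5 4 4
j=11: 4≤4, i=4, swap(4,11) ⇒ 4 4 4 4 4 5 5 5 5 5 5 5 4
swap(5,12) ⇒ 4 4 4 4 4 4 5 5 5 5 5 5 5; return 5
p = 5; k-1 = 5 == 5 ⇒ pivot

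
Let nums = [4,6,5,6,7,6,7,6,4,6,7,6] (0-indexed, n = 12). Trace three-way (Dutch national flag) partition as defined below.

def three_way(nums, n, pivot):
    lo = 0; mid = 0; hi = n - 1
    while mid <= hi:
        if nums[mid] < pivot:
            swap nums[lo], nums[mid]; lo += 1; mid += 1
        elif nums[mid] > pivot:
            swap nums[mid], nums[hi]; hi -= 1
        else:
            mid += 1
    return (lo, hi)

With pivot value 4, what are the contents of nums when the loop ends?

[4,4,6,7,6,7,6,5,6,7,6,6]

lo=0 mid=0 hi=11
4=4: mid=1
6>4: swap(1,11), hi=10 ⇒ [4,6,5,6,7,6,7,6,4,6,7,6]
6>4: swap(1,10), hi=9 ⇒ [4,7,5,6,7,6,7,6,4,6,6,6]
7>4: swap(1,9), hi=8 ⇒ [4,6,5,6,7,6,7,6,4,7,6,6]
6>4: swap(1,8), hi=7 ⇒ [4,4,5,6,7,6,7,6,6,7,6,6]
4=4: mid=2
5>4: swap(2,7), hi=6 ⇒ [4,4,6,6,7,6,7,5,6,7,6,6]
6>4: swap(2,6), hi=5 ⇒ [4,4,7,6,7,6,6,5,6,7,6,6]
7>4: swap(2,5), hi=4 ⇒ [4,4,6,6,7,7,6,5,6,7,6,6]
6>4: swap(2,4), hi=3 ⇒ [4,4,7,6,6,7,6,5,6,7,6,6]
7>4: swap(2,3), hi=2 ⇒ [4,4,6,7,6,7,6,5,6,7,6,6]
6>4: swap(2,2), hi=1 ⇒ [4,4,6,7,6,7,6,5,6,7,6,6]
done. lo=0 hi=1; nums=[4,4,6,7,6,7,6,5,6,7,6,6]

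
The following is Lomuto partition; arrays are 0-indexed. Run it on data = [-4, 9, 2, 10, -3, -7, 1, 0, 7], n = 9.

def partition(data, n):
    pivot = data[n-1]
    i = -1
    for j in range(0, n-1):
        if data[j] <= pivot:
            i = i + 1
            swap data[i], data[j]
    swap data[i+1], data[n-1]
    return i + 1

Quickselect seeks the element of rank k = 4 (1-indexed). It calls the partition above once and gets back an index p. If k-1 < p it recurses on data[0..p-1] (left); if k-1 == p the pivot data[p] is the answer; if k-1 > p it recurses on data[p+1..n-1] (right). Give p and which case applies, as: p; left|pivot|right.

pivot = data[8] = 7; i = -1
j=0: data[0]=-4 ≤ 7 → i=0, swap data[0],data[0] (no change) → [-4, 9, 2, 10, -3, -7, 1, 0, 7]
j=1: data[1]=9 > 7 → no swap
j=2: data[2]=2 ≤ 7 → i=1, swap data[1],data[2] → [-4, 2, 9, 10, -3, -7, 1, 0, 7]
j=3: data[3]=10 > 7 → no swap
j=4: data[4]=-3 ≤ 7 → i=2, swap data[2],data[4] → [-4, 2, -3, 10, 9, -7, 1, 0, 7]
j=5: data[5]=-7 ≤ 7 → i=3, swap data[3],data[5] → [-4, 2, -3, -7, 9, 10, 1, 0, 7]
j=6: data[6]=1 ≤ 7 → i=4, swap data[4],data[6] → [-4, 2, -3, -7, 1, 10, 9, 0, 7]
j=7: data[7]=0 ≤ 7 → i=5, swap data[5],data[7] → [-4, 2, -3, -7, 1, 0, 9, 10, 7]
final swap data[6],data[8] → [-4, 2, -3, -7, 1, 0, 7, 10, 9]; return 6
p = 6; k-1 = 3 < 6 ⇒ left

6; left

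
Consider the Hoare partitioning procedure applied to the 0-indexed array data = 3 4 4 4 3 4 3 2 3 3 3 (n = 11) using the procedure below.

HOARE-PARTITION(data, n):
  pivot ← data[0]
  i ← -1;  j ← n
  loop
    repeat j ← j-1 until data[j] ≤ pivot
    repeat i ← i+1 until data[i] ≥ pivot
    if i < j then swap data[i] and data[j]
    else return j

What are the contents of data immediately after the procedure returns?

3 3 3 2 3 4 3 4 4 4 3

pivot = data[0] = 3; i = -1, j = 11
j→10 (data[10]=3≤3), i→0 (data[0]=3≥3); i<j, swap → 3 4 4 4 3 4 3 2 3 3 3
j→9 (data[9]=3≤3), i→1 (data[1]=4≥3); i<j, swap → 3 3 4 4 3 4 3 2 3 4 3
j→8 (data[8]=3≤3), i→2 (data[2]=4≥3); i<j, swap → 3 3 3 4 3 4 3 2 4 4 3
j→7 (data[7]=2≤3), i→3 (data[3]=4≥3); i<j, swap → 3 3 3 2 3 4 3 4 4 4 3
j→6 (data[6]=3≤3), i→4 (data[4]=3≥3); i<j, swap → 3 3 3 2 3 4 3 4 4 4 3
j→4, i→5; i≥j, return j=4. data = 3 3 3 2 3 4 3 4 4 4 3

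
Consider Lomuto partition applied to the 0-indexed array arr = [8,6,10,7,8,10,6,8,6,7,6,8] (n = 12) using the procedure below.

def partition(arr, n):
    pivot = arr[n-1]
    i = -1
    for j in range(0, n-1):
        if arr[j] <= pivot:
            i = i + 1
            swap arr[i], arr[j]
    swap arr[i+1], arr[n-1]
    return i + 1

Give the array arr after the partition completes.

pivot=8, i=-1
j=0: 8≤8, i=0, swap(0,0) ⇒ [8,6,10,7,8,10,6,8,6,7,6,8]
j=1: 6≤8, i=1, swap(1,1) ⇒ [8,6,10,7,8,10,6,8,6,7,6,8]
j=2: 10>8, skip
j=3: 7≤8, i=2, swap(2,3) ⇒ [8,6,7,10,8,10,6,8,6,7,6,8]
j=4: 8≤8, i=3, swap(3,4) ⇒ [8,6,7,8,10,10,6,8,6,7,6,8]
j=5: 10>8, skip
j=6: 6≤8, i=4, swap(4,6) ⇒ [8,6,7,8,6,10,10,8,6,7,6,8]
j=7: 8≤8, i=5, swap(5,7) ⇒ [8,6,7,8,6,8,10,10,6,7,6,8]
j=8: 6≤8, i=6, swap(6,8) ⇒ [8,6,7,8,6,8,6,10,10,7,6,8]
j=9: 7≤8, i=7, swap(7,9) ⇒ [8,6,7,8,6,8,6,7,10,10,6,8]
j=10: 6≤8, i=8, swap(8,10) ⇒ [8,6,7,8,6,8,6,7,6,10,10,8]
swap(9,11) ⇒ [8,6,7,8,6,8,6,7,6,8,10,10]; return 9

[8,6,7,8,6,8,6,7,6,8,10,10]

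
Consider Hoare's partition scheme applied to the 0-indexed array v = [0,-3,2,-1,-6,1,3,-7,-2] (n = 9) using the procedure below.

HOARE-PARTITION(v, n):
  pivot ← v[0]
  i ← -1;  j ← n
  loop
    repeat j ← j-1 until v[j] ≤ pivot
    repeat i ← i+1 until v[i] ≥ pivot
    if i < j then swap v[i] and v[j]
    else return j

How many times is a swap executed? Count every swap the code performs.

pivot = v[0] = 0; i = -1, j = 9
j→8 (v[8]=-2≤0), i→0 (v[0]=0≥0); i<j, swap → [-2,-3,2,-1,-6,1,3,-7,0]
j→7 (v[7]=-7≤0), i→2 (v[2]=2≥0); i<j, swap → [-2,-3,-7,-1,-6,1,3,2,0]
j→4, i→5; i≥j, return j=4. v = [-2,-3,-7,-1,-6,1,3,2,0]

2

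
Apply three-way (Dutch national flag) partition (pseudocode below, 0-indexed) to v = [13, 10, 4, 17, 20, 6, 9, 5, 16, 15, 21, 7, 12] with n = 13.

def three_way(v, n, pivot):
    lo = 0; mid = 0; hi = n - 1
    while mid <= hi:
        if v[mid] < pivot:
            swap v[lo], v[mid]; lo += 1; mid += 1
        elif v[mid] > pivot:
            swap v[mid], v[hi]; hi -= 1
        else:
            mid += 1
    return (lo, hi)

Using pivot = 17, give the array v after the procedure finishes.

[13, 10, 4, 12, 6, 9, 5, 16, 15, 7, 17, 21, 20]

lo=0 mid=0 hi=12
13<17: swap(0,0), lo=1 mid=1 ⇒ [13, 10, 4, 17, 20, 6, 9, 5, 16, 15, 21, 7, 12]
10<17: swap(1,1), lo=2 mid=2 ⇒ [13, 10, 4, 17, 20, 6, 9, 5, 16, 15, 21, 7, 12]
4<17: swap(2,2), lo=3 mid=3 ⇒ [13, 10, 4, 17, 20, 6, 9, 5, 16, 15, 21, 7, 12]
17=17: mid=4
20>17: swap(4,12), hi=11 ⇒ [13, 10, 4, 17, 12, 6, 9, 5, 16, 15, 21, 7, 20]
12<17: swap(3,4), lo=4 mid=5 ⇒ [13, 10, 4, 12, 17, 6, 9, 5, 16, 15, 21, 7, 20]
6<17: swap(4,5), lo=5 mid=6 ⇒ [13, 10, 4, 12, 6, 17, 9, 5, 16, 15, 21, 7, 20]
9<17: swap(5,6), lo=6 mid=7 ⇒ [13, 10, 4, 12, 6, 9, 17, 5, 16, 15, 21, 7, 20]
5<17: swap(6,7), lo=7 mid=8 ⇒ [13, 10, 4, 12, 6, 9, 5, 17, 16, 15, 21, 7, 20]
16<17: swap(7,8), lo=8 mid=9 ⇒ [13, 10, 4, 12, 6, 9, 5, 16, 17, 15, 21, 7, 20]
15<17: swap(8,9), lo=9 mid=10 ⇒ [13, 10, 4, 12, 6, 9, 5, 16, 15, 17, 21, 7, 20]
21>17: swap(10,11), hi=10 ⇒ [13, 10, 4, 12, 6, 9, 5, 16, 15, 17, 7, 21, 20]
7<17: swap(9,10), lo=10 mid=11 ⇒ [13, 10, 4, 12, 6, 9, 5, 16, 15, 7, 17, 21, 20]
done. lo=10 hi=10; v=[13, 10, 4, 12, 6, 9, 5, 16, 15, 7, 17, 21, 20]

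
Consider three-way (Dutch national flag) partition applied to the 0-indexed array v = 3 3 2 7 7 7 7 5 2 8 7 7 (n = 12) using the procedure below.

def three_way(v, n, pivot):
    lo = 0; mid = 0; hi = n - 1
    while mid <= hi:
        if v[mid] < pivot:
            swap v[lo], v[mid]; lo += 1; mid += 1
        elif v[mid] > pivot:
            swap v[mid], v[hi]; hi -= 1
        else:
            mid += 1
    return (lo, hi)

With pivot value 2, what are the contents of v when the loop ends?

pivot = 2; lo=0, mid=0, hi=11
v[mid]=3>2: swap v[0],v[11]; hi=10 → 7 3 2 7 7 7 7 5 2 8 7 3
v[mid]=7>2: swap v[0],v[10]; hi=9 → 7 3 2 7 7 7 7 5 2 8 7 3
v[mid]=7>2: swap v[0],v[9]; hi=8 → 8 3 2 7 7 7 7 5 2 7 7 3
v[mid]=8>2: swap v[0],v[8]; hi=7 → 2 3 2 7 7 7 7 5 8 7 7 3
v[mid]=2=2: mid=1
v[mid]=3>2: swap v[1],v[7]; hi=6 → 2 5 2 7 7 7 7 3 8 7 7 3
v[mid]=5>2: swap v[1],v[6]; hi=5 → 2 7 2 7 7 7 5 3 8 7 7 3
v[mid]=7>2: swap v[1],v[5]; hi=4 → 2 7 2 7 7 7 5 3 8 7 7 3
v[mid]=7>2: swap v[1],v[4]; hi=3 → 2 7 2 7 7 7 5 3 8 7 7 3
v[mid]=7>2: swap v[1],v[3]; hi=2 → 2 7 2 7 7 7 5 3 8 7 7 3
v[mid]=7>2: swap v[1],v[2]; hi=1 → 2 2 7 7 7 7 5 3 8 7 7 3
v[mid]=2=2: mid=2
end: lo=0, hi=1; v = 2 2 7 7 7 7 5 3 8 7 7 3

2 2 7 7 7 7 5 3 8 7 7 3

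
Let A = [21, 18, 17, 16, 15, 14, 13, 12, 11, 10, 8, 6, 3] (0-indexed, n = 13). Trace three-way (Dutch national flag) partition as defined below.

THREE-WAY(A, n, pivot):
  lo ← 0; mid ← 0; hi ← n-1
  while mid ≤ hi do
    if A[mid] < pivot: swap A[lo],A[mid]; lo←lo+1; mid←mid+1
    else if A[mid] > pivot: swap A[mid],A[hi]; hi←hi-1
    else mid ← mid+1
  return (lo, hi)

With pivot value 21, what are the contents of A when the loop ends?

[18, 17, 16, 15, 14, 13, 12, 11, 10, 8, 6, 3, 21]

pivot = 21; lo=0, mid=0, hi=12
A[mid]=21=21: mid=1
A[mid]=18<21: swap A[0],A[1]; lo=1,mid=2 → [18, 21, 17, 16, 15, 14, 13, 12, 11, 10, 8, 6, 3]
A[mid]=17<21: swap A[1],A[2]; lo=2,mid=3 → [18, 17, 21, 16, 15, 14, 13, 12, 11, 10, 8, 6, 3]
A[mid]=16<21: swap A[2],A[3]; lo=3,mid=4 → [18, 17, 16, 21, 15, 14, 13, 12, 11, 10, 8, 6, 3]
A[mid]=15<21: swap A[3],A[4]; lo=4,mid=5 → [18, 17, 16, 15, 21, 14, 13, 12, 11, 10, 8, 6, 3]
A[mid]=14<21: swap A[4],A[5]; lo=5,mid=6 → [18, 17, 16, 15, 14, 21, 13, 12, 11, 10, 8, 6, 3]
A[mid]=13<21: swap A[5],A[6]; lo=6,mid=7 → [18, 17, 16, 15, 14, 13, 21, 12, 11, 10, 8, 6, 3]
A[mid]=12<21: swap A[6],A[7]; lo=7,mid=8 → [18, 17, 16, 15, 14, 13, 12, 21, 11, 10, 8, 6, 3]
A[mid]=11<21: swap A[7],A[8]; lo=8,mid=9 → [18, 17, 16, 15, 14, 13, 12, 11, 21, 10, 8, 6, 3]
A[mid]=10<21: swap A[8],A[9]; lo=9,mid=10 → [18, 17, 16, 15, 14, 13, 12, 11, 10, 21, 8, 6, 3]
A[mid]=8<21: swap A[9],A[10]; lo=10,mid=11 → [18, 17, 16, 15, 14, 13, 12, 11, 10, 8, 21, 6, 3]
A[mid]=6<21: swap A[10],A[11]; lo=11,mid=12 → [18, 17, 16, 15, 14, 13, 12, 11, 10, 8, 6, 21, 3]
A[mid]=3<21: swap A[11],A[12]; lo=12,mid=13 → [18, 17, 16, 15, 14, 13, 12, 11, 10, 8, 6, 3, 21]
end: lo=12, hi=12; A = [18, 17, 16, 15, 14, 13, 12, 11, 10, 8, 6, 3, 21]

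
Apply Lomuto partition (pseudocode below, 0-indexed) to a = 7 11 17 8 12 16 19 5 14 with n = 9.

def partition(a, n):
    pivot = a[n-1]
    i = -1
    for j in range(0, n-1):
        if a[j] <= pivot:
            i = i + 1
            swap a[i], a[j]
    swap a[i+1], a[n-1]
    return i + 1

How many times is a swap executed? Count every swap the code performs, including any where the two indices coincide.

6

pivot = a[8] = 14; i = -1
j=0: a[0]=7 ≤ 14 → i=0, swap a[0],a[0] (no change) → 7 11 17 8 12 16 19 5 14
j=1: a[1]=11 ≤ 14 → i=1, swap a[1],a[1] (no change) → 7 11 17 8 12 16 19 5 14
j=2: a[2]=17 > 14 → no swap
j=3: a[3]=8 ≤ 14 → i=2, swap a[2],a[3] → 7 11 8 17 12 16 19 5 14
j=4: a[4]=12 ≤ 14 → i=3, swap a[3],a[4] → 7 11 8 12 17 16 19 5 14
j=5: a[5]=16 > 14 → no swap
j=6: a[6]=19 > 14 → no swap
j=7: a[7]=5 ≤ 14 → i=4, swap a[4],a[7] → 7 11 8 12 5 16 19 17 14
final swap a[5],a[8] → 7 11 8 12 5 14 19 17 16; return 5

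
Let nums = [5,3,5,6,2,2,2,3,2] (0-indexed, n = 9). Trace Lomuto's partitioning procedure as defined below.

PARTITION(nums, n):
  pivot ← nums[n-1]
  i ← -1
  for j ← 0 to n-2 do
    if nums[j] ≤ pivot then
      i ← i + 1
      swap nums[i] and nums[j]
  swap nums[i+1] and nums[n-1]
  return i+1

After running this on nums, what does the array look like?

pivot=2, i=-1
j=0: 5>2, skip
j=1: 3>2, skip
j=2: 5>2, skip
j=3: 6>2, skip
j=4: 2≤2, i=0, swap(0,4) ⇒ [2,3,5,6,5,2,2,3,2]
j=5: 2≤2, i=1, swap(1,5) ⇒ [2,2,5,6,5,3,2,3,2]
j=6: 2≤2, i=2, swap(2,6) ⇒ [2,2,2,6,5,3,5,3,2]
j=7: 3>2, skip
swap(3,8) ⇒ [2,2,2,2,5,3,5,3,6]; return 3

[2,2,2,2,5,3,5,3,6]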